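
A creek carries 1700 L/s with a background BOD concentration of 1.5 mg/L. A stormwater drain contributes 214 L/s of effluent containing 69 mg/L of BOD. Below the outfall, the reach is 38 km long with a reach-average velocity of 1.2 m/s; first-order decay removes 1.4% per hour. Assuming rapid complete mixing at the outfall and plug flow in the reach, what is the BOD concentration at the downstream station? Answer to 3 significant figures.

7.99 mg/L

Mixed concentration C = ΣQC/ΣQ = (1700·1.500 + 214.0·69.00) / 1914 = 17320/1914 = 9.047 mg/L.
Travel time t = 38·1000 / 1.2 = 31670 s = 8.796 h.
1.4%/h lost → k = −ln(1 − 0.014) = 0.01410 h⁻¹.
First-order decay: C = 9.047·exp(−k·t) = 9.047·0.8834 = 7.992 mg/L.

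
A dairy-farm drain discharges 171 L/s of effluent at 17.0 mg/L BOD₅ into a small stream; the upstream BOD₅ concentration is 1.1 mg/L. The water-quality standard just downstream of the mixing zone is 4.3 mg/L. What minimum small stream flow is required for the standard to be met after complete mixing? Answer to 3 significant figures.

679 L/s

Set C_mix = 4.3: (Q·1.100 + 171.0·17.00) / (Q + 171.0) = 4.3
→ Q = 171.0·(17.00 − 4.3)/(4.3 − 1.100) = 678.7 L/s.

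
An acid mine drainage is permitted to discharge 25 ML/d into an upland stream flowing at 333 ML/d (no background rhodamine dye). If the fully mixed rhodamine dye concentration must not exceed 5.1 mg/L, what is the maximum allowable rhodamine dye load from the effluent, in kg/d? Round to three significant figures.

1830 kg/d

Mass balance at the limit: 333.0·0 + 25.00·Cₑ = 358.0·5.1 → Cₑ = 73.03 mg/L.
25.00 ML/d = 0.2894 m³/s. Load = 0.2894 m³/s × 73.03 g/m³ × 86 400 s/d = 1826 kg/d.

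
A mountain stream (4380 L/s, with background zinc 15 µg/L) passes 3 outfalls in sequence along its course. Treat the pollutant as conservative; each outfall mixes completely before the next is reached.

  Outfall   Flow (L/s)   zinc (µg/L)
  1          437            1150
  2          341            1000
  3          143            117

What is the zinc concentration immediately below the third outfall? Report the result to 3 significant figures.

175 µg/L

Below outfall 1: Q → 4817 L/s, C = (4380·15.00 + 437.0·1150)/4817 = 118.0 µg/L.
Below outfall 2: Q → 5158 L/s, C = (4817·118.0 + 341.0·1000)/5158 = 176.3 µg/L.
Below outfall 3: Q → 5301 L/s, C = (5158·176.3 + 143.0·117.0)/5301 = 174.7 µg/L.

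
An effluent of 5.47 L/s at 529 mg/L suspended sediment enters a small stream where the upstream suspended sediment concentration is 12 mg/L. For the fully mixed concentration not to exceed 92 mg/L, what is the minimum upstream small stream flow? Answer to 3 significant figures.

Set C_mix = 92: (Q·12.00 + 5.470·529.0) / (Q + 5.470) = 92
→ Q = 5.470·(529.0 − 92)/(92 − 12.00) = 29.88 L/s.

29.9 L/s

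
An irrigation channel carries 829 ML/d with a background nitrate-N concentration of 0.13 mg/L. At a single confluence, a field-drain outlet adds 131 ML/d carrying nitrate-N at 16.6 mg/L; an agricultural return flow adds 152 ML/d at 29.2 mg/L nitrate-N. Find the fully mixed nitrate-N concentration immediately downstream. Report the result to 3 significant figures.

6.04 mg/L

Mixed concentration C = ΣQC/ΣQ = (829.0·0.1300 + 131.0·16.60 + 152.0·29.20) / 1112 = 6721/1112 = 6.044 mg/L.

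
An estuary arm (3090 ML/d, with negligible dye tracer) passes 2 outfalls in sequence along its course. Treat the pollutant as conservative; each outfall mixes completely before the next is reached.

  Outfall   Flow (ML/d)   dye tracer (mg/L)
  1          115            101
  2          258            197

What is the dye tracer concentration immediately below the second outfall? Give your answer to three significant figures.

18.0 mg/L

Below outfall 1: Q → 3205 ML/d, C = (3090·0 + 115.0·101.0)/3205 = 3.624 mg/L.
Below outfall 2: Q → 3463 ML/d, C = (3205·3.624 + 258.0·197.0)/3463 = 18.03 mg/L.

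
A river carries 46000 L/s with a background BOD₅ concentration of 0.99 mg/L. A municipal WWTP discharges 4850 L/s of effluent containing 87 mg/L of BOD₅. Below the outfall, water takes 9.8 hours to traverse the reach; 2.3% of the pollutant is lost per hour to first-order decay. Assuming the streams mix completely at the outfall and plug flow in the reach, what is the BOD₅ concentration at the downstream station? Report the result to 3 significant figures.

Mass balance: C = (46000·0.9900 + 4850·87.00) / 50850 = 467500/50850 = 9.194 mg/L.
2.3%/h lost → k = −ln(1 − 0.023) = 0.02327 h⁻¹.
After decay, C = 9.194 × e^(−kt) = 9.194 × 0.7961 = 7.319 mg/L.

7.32 mg/L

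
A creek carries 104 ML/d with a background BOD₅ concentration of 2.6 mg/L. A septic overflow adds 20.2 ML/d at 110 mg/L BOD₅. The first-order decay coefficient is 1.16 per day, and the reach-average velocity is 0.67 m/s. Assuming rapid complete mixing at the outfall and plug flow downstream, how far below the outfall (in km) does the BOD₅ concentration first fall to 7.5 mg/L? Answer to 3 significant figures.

After mixing, C = (104.0·2.600 + 20.20·110.0) / 124.2 = 2492/124.2 = 20.07 mg/L.
Set 20.07·exp(−k·t) = 7.5 → t = ln(20.07/7.5)/k = 73310 s = 20.36 h.
Distance = v·t = 0.67·73310 = 49120 m = 49.12 km.

49.1 km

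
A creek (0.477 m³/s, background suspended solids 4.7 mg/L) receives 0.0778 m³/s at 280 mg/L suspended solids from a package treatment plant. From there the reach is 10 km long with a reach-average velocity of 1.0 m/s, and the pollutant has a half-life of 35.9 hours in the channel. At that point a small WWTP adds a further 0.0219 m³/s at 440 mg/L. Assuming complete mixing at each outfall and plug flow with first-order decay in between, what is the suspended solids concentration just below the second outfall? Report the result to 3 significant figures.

After mixing, C = (0.4770·4.700 + 0.07780·280.0) / 0.5548 = 24.03/0.5548 = 43.31 mg/L; combined flow 0.5548 m³/s.
Travel time t = 10·1000 / 1.0 = 10000 s = 2.778 h.
Half-life 35.9 h → k = ln 2 / 35.9 = 0.01931 h⁻¹ = 0.4634 d⁻¹.
Decay over the reach: 43.31·exp(−kt) = 43.31·0.9478 = 41.04 mg/L.
At the second outfall, C = (0.5548·41.04 + 0.02190·440.0) / (0.5548 + 0.02190) = 56.19 mg/L.

56.2 mg/L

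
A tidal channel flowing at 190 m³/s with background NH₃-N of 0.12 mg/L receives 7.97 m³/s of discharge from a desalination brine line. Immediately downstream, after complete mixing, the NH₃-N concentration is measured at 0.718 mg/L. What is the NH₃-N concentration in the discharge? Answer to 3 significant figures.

15.0 mg/L

Mass balance: 190.0·0.1200 + 7.970·Cₑ = 198.0·0.7180
→ Cₑ = (198.0·0.7180 − 190.0·0.1200) / 7.970 = 14.97 mg/L.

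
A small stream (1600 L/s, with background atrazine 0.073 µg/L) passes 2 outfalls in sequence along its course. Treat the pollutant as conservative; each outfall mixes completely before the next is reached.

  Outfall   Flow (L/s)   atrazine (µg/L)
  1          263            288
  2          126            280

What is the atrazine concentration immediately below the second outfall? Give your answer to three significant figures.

Outfall 1: combined Q = 1863 L/s; C = (1600·0.07300 + 263.0·288.0)/1863 = 40.72 µg/L.
Outfall 2: combined Q = 1989 L/s; C = (1863·40.72 + 126.0·280.0)/1989 = 55.88 µg/L.

55.9 µg/L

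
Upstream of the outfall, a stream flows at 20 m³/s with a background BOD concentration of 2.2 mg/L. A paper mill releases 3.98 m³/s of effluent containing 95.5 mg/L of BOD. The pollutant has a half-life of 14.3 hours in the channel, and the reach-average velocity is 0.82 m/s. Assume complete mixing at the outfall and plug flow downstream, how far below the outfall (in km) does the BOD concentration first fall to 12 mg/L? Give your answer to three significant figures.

23.6 km

Conservation of mass: C = (20.00·2.200 + 3.980·95.50) / 23.98 = 424.1/23.98 = 17.69 mg/L.
Half-life 14.3 h → k = ln 2 / 14.3 = 0.04847 h⁻¹ = 1.163 d⁻¹.
Set 17.69·exp(−k·t) = 12 → t = ln(17.69/12)/k = 28800 s = 8.001 h.
Distance = v·t = 0.82·28800 = 23620 m = 23.62 km.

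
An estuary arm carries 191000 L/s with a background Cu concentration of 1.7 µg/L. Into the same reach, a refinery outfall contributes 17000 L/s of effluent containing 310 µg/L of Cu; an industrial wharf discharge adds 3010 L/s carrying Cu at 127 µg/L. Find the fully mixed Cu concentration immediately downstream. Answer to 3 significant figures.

28.3 µg/L

Mixed concentration C = ΣQC/ΣQ = (191000·1.700 + 17000·310.0 + 3010·127.0) / 211000 = 5977000/211000 = 28.33 µg/L.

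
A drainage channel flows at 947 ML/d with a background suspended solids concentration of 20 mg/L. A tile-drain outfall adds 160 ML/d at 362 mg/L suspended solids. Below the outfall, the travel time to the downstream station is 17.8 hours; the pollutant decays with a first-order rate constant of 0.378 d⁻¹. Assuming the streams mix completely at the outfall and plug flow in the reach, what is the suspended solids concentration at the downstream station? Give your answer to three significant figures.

Mass balance: C = (947.0·20.00 + 160.0·362.0) / 1107 = 76860/1107 = 69.43 mg/L.
After decay, C = 69.43 × e^(−kt) = 69.43 × 0.7555 = 52.46 mg/L.

52.5 mg/L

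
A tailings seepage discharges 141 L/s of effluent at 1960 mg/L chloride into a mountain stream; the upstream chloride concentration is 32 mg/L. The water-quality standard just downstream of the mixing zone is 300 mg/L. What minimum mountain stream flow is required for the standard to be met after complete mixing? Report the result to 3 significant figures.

873 L/s

Set C_mix = 300: (Q·32.00 + 141.0·1960) / (Q + 141.0) = 300
→ Q = 141.0·(1960 − 300)/(300 − 32.00) = 873.4 L/s.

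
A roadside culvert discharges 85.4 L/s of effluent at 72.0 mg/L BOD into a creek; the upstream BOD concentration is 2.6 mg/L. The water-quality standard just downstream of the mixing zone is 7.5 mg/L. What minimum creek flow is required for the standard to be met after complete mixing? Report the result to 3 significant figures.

1120 L/s

Set C_mix = 7.5: (Q·2.600 + 85.40·72.00) / (Q + 85.40) = 7.5
→ Q = 85.40·(72.00 − 7.5)/(7.5 − 2.600) = 1124 L/s.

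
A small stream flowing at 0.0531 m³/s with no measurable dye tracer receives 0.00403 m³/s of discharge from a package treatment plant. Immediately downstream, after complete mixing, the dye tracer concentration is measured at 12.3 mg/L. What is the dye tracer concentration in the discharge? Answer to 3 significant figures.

Mass balance: 0.05310·0 + 0.004030·Cₑ = 0.05713·12.30
→ Cₑ = (0.05713·12.30 − 0.05310·0) / 0.004030 = 174.4 mg/L.

174 mg/L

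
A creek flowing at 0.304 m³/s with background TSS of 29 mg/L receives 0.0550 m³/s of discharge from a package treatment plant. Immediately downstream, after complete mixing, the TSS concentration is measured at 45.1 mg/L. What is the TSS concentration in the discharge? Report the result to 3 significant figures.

Mass balance: 0.3040·29.00 + 0.05500·Cₑ = 0.3590·45.10
→ Cₑ = (0.3590·45.10 − 0.3040·29.00) / 0.05500 = 134.1 mg/L.

134 mg/L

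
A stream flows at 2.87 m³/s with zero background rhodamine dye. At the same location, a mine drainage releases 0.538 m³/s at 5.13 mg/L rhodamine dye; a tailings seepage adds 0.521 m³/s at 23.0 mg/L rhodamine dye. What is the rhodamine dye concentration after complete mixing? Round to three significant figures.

3.75 mg/L

Mixed concentration C = ΣQC/ΣQ = (2.870·0 + 0.5380·5.130 + 0.5210·23.00) / 3.929 = 14.74/3.929 = 3.752 mg/L.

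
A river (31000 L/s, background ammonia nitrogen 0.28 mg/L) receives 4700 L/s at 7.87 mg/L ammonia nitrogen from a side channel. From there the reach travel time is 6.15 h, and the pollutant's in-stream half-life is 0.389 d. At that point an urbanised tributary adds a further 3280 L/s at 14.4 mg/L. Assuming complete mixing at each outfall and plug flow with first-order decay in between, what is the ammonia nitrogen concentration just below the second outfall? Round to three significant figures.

Mixed concentration C = ΣQC/ΣQ = (31000·0.2800 + 4700·7.870) / 35700 = 45670/35700 = 1.279 mg/L; combined flow 35700 L/s.
Half-life 0.389 d → k = ln 2 / 0.389 = 1.782 d⁻¹.
After decay, C = 1.279 × e^(−kt) = 1.279 × 0.6334 = 0.8103 mg/L.
At the second outfall, C = (35700·0.8103 + 3280·14.40) / (35700 + 3280) = 1.954 mg/L.

1.95 mg/L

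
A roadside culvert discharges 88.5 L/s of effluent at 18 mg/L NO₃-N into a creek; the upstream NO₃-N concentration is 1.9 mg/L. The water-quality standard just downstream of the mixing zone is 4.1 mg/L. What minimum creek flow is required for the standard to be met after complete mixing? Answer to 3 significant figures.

Set C_mix = 4.1: (Q·1.900 + 88.50·18.00) / (Q + 88.50) = 4.1
→ Q = 88.50·(18.00 − 4.1)/(4.1 − 1.900) = 559.2 L/s.

559 L/s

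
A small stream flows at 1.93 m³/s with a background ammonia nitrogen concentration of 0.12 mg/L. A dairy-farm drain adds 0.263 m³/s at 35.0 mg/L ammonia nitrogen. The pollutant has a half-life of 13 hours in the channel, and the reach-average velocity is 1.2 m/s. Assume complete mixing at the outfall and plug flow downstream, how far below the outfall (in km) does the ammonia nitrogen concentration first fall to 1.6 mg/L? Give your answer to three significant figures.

Conservation of mass: C = (1.930·0.1200 + 0.2630·35.00) / 2.193 = 9.437/2.193 = 4.303 mg/L.
Half-life 13 h → k = ln 2 / 13 = 0.05332 h⁻¹ = 1.280 d⁻¹.
Set 4.303·exp(−k·t) = 1.6 → t = ln(4.303/1.6)/k = 66800 s = 18.55 h.
Distance = v·t = 1.2·66800 = 80160 m = 80.16 km.

80.2 km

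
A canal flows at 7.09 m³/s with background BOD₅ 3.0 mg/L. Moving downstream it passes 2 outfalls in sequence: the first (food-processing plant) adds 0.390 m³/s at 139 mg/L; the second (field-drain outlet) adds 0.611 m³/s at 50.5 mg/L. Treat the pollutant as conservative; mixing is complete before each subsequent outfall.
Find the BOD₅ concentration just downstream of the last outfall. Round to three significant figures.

Below outfall 1: Q → 7.480 m³/s, C = (7.090·3.000 + 0.3900·139.0)/7.480 = 10.09 mg/L.
Below outfall 2: Q → 8.091 m³/s, C = (7.480·10.09 + 0.6110·50.50)/8.091 = 13.14 mg/L.

13.1 mg/L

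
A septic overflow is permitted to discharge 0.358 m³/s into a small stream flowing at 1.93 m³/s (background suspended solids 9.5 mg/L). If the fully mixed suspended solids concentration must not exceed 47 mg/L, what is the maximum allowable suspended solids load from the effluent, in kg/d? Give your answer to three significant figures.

Mass balance at the limit: 1.930·9.500 + 0.3580·Cₑ = 2.288·47 → Cₑ = 249.2 mg/L.
Load = 0.3580 m³/s × 249.2 g/m³ × 86 400 s/d = 7707 kg/d.

7710 kg/d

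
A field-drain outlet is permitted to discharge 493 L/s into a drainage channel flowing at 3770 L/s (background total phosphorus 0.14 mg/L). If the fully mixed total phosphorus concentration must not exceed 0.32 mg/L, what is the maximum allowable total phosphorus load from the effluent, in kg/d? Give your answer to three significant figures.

Mass balance at the limit: 3770·0.1400 + 493.0·Cₑ = 4263·0.32 → Cₑ = 1.696 mg/L.
493.0 L/s = 0.4930 m³/s. Load = 0.4930 m³/s × 1.696 g/m³ × 86 400 s/d = 72.26 kg/d.

72.3 kg/d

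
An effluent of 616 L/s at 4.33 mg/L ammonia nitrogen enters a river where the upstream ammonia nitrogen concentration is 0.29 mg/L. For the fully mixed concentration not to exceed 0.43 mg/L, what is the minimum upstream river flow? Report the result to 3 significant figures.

Set C_mix = 0.43: (Q·0.2900 + 616.0·4.330) / (Q + 616.0) = 0.43
→ Q = 616.0·(4.330 − 0.43)/(0.43 − 0.2900) = 17160 L/s.

17200 L/s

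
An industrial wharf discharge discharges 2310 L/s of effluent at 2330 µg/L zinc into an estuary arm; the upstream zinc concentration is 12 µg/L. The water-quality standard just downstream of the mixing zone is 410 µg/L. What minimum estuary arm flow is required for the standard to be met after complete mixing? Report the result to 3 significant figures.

11100 L/s

Set C_mix = 410: (Q·12.00 + 2310·2330) / (Q + 2310) = 410
→ Q = 2310·(2330 − 410)/(410 − 12.00) = 11140 L/s.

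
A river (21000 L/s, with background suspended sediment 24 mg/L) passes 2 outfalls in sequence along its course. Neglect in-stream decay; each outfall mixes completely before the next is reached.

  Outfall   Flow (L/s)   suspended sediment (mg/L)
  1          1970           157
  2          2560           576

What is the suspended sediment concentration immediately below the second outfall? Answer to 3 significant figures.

Outfall 1: combined Q = 22970 L/s; C = (21000·24.00 + 1970·157.0)/22970 = 35.41 mg/L.
Outfall 2: combined Q = 25530 L/s; C = (22970·35.41 + 2560·576.0)/25530 = 89.61 mg/L.

89.6 mg/L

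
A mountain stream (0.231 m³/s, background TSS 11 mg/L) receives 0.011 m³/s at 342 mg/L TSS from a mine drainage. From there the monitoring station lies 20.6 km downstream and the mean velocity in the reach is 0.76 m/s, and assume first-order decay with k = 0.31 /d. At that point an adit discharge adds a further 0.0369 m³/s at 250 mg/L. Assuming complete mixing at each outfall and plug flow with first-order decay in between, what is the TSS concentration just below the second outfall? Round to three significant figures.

53.6 mg/L

Flow-weighted average: C = (0.2310·11.00 + 0.01100·342.0) / 0.2420 = 6.303/0.2420 = 26.05 mg/L; combined flow 0.2420 m³/s.
Travel time t = 20.6·1000 / 0.76 = 27110 s = 7.529 h.
Applying C = C₀e^(−kt): 26.05 × 0.9073 = 23.63 mg/L.
Second outfall: C = (0.2420·23.63 + 0.03690·250.0)/0.2789 = 53.58 mg/L.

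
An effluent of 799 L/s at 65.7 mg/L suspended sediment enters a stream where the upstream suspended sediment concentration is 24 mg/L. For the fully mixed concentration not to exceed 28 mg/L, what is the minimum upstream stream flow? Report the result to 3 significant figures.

7530 L/s

Set C_mix = 28: (Q·24.00 + 799.0·65.70) / (Q + 799.0) = 28
→ Q = 799.0·(65.70 − 28)/(28 − 24.00) = 7531 L/s.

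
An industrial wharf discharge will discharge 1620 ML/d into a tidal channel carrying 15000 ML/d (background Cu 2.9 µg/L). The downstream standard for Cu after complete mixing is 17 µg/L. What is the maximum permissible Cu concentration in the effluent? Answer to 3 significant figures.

At the limit, (Qr·Cr + Qe·Cₑ)/(Qr + Qe) = 17:
Cₑ = (16620·17 − 15000·2.900) / 1620 = 147.6 µg/L.

148 µg/L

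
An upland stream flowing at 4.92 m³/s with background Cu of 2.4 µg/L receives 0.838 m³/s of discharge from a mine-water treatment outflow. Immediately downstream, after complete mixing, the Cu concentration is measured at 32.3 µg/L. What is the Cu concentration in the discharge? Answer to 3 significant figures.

Mass balance: 4.920·2.400 + 0.8380·Cₑ = 5.758·32.30
→ Cₑ = (5.758·32.30 − 4.920·2.400) / 0.8380 = 207.8 µg/L.

208 µg/L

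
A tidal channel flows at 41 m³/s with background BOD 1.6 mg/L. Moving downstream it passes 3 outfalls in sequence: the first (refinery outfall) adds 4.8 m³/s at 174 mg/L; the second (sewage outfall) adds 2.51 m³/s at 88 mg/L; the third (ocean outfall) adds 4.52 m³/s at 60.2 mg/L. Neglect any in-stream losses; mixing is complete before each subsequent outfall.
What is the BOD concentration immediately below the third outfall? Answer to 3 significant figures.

Below outfall 1: Q → 45.80 m³/s, C = (41.00·1.600 + 4.800·174.0)/45.80 = 19.67 mg/L.
Below outfall 2: Q → 48.31 m³/s, C = (45.80·19.67 + 2.510·88.00)/48.31 = 23.22 mg/L.
Below outfall 3: Q → 52.83 m³/s, C = (48.31·23.22 + 4.520·60.20)/52.83 = 26.38 mg/L.

26.4 mg/L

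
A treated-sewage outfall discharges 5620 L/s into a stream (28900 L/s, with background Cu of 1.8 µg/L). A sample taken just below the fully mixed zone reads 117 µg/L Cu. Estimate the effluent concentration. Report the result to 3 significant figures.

709 µg/L

Mass balance: 28900·1.800 + 5620·Cₑ = 34520·117.0
→ Cₑ = (34520·117.0 − 28900·1.800) / 5620 = 709.4 µg/L.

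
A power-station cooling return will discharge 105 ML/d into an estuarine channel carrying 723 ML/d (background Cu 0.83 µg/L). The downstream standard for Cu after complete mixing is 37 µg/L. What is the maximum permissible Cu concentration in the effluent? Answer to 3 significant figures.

At the limit, (Qr·Cr + Qe·Cₑ)/(Qr + Qe) = 37:
Cₑ = (828.0·37 − 723.0·0.8300) / 105.0 = 286.1 µg/L.

286 µg/L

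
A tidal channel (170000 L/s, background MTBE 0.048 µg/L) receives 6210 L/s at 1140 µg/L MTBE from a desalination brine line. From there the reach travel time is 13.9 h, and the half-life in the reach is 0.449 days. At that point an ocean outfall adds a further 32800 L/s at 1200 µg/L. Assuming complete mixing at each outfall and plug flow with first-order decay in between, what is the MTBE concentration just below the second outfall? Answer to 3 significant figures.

Mass balance: C = (170000·0.04800 + 6210·1140) / 176200 = 7088000/176200 = 40.22 µg/L; combined flow 176200 L/s.
Half-life 0.449 d → k = ln 2 / 0.449 = 1.544 d⁻¹.
First-order decay: C = 40.22·exp(−k·t) = 40.22·0.4090 = 16.45 µg/L.
At the second outfall, C = (176200·16.45 + 32800·1200) / (176200 + 32800) = 202.2 µg/L.

202 µg/L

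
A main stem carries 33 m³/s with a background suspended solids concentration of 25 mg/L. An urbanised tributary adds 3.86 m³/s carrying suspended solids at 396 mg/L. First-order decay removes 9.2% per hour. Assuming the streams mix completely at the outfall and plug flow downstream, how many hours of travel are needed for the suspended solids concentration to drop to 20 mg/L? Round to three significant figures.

Flow-weighted average: C = (33.00·25.00 + 3.860·396.0) / 36.86 = 2354/36.86 = 63.85 mg/L.
9.2%/h lost → k = −ln(1 − 0.092) = 0.09651 h⁻¹.
63.85·exp(−k·t) = 20 → t = ln(63.85/20)/k = 43300 s = 12.03 h.

12.0 h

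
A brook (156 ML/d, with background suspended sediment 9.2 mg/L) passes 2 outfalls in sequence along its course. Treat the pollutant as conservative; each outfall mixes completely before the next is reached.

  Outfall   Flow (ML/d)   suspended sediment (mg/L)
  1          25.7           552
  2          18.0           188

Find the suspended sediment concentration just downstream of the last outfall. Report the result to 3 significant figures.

95.2 mg/L

Below outfall 1: Q → 181.7 ML/d, C = (156.0·9.200 + 25.70·552.0)/181.7 = 85.97 mg/L.
Below outfall 2: Q → 199.7 ML/d, C = (181.7·85.97 + 18.00·188.0)/199.7 = 95.17 mg/L.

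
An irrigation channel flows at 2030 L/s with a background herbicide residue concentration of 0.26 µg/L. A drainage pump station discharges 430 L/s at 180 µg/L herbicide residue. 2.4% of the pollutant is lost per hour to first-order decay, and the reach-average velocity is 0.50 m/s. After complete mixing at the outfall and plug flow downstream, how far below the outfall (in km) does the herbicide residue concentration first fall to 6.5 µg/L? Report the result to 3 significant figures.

Conservation of mass: C = (2030·0.2600 + 430.0·180.0) / 2460 = 77930/2460 = 31.68 µg/L.
2.4%/h lost → k = −ln(1 − 0.024) = 0.02429 h⁻¹.
Set 31.68·exp(−k·t) = 6.5 → t = ln(31.68/6.5)/k = 234700 s = 65.20 h.
Distance = v·t = 0.50·234700 = 117400 m = 117.4 km.

117 km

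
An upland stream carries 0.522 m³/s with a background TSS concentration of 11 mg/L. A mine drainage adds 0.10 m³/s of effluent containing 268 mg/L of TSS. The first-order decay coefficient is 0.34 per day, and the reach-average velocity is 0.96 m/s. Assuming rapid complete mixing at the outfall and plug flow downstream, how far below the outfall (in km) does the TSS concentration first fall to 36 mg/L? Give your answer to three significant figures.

Mixed concentration C = ΣQC/ΣQ = (0.5220·11.00 + 0.1000·268.0) / 0.6220 = 32.54/0.6220 = 52.32 mg/L.
Set 52.32·exp(−k·t) = 36 → t = ln(52.32/36)/k = 95000 s = 26.39 h.
Distance = v·t = 0.96·95000 = 91200 m = 91.20 km.

91.2 km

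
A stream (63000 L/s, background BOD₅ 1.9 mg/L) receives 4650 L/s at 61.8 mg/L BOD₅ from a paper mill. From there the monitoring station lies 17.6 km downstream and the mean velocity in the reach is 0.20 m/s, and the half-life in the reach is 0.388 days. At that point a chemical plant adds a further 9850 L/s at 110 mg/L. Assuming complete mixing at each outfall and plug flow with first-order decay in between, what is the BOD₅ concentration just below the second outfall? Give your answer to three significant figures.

14.8 mg/L

After mixing, C = (63000·1.900 + 4650·61.80) / 67650 = 407100/67650 = 6.017 mg/L; combined flow 67650 L/s.
Travel time t = 17.6·1000 / 0.20 = 88000 s = 24.44 h.
Half-life 0.388 d → k = ln 2 / 0.388 = 1.786 d⁻¹.
First-order decay: C = 6.017·exp(−k·t) = 6.017·0.1621 = 0.9754 mg/L.
At the second outfall, C = (67650·0.9754 + 9850·110.0) / (67650 + 9850) = 14.83 mg/L.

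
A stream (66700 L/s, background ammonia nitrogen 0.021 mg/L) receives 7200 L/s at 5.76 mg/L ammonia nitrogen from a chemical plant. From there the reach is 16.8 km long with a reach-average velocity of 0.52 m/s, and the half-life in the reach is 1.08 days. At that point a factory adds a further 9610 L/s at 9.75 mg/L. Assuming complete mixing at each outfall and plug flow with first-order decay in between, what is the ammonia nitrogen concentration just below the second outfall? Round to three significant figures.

1.53 mg/L

Mass balance: C = (66700·0.02100 + 7200·5.760) / 73900 = 42870/73900 = 0.5801 mg/L; combined flow 73900 L/s.
Travel time t = 16.8·1000 / 0.52 = 32310 s = 8.974 h.
Half-life 1.08 d → k = ln 2 / 1.08 = 0.6418 d⁻¹.
After decay, C = 0.5801 × e^(−kt) = 0.5801 × 0.7866 = 0.4564 mg/L.
Second outfall: C = (73900·0.4564 + 9610·9.750)/83510 = 1.526 mg/L.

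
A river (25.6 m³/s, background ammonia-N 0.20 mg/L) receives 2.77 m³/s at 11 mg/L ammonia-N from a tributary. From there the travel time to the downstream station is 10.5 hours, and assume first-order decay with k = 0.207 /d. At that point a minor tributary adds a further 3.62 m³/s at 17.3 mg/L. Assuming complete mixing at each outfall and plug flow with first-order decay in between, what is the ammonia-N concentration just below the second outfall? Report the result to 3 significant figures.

2.97 mg/L

Conservation of mass: C = (25.60·0.2000 + 2.770·11.00) / 28.37 = 35.59/28.37 = 1.254 mg/L; combined flow 28.37 m³/s.
After decay, C = 1.254 × e^(−kt) = 1.254 × 0.9134 = 1.146 mg/L.
At the second outfall, C = (28.37·1.146 + 3.620·17.30) / (28.37 + 3.620) = 2.974 mg/L.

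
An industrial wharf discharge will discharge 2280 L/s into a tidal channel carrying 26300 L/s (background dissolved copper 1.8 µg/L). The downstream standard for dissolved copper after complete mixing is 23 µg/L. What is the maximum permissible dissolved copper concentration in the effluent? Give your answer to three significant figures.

268 µg/L

At the limit, (Qr·Cr + Qe·Cₑ)/(Qr + Qe) = 23:
Cₑ = (28580·23 − 26300·1.800) / 2280 = 267.5 µg/L.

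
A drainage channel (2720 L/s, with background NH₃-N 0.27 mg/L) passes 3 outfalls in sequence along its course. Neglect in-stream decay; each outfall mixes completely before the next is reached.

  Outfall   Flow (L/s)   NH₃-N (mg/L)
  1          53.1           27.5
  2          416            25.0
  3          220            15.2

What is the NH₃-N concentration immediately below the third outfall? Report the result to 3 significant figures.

After outfall 1: Q = 2720 + 53.10 = 2773 L/s; C = (2720·0.2700 + 53.10·27.50)/2773 = 0.7914 mg/L.
After outfall 2: Q = 2773 + 416.0 = 3189 L/s; C = (2773·0.7914 + 416.0·25.00)/3189 = 3.949 mg/L.
After outfall 3: Q = 3189 + 220.0 = 3409 L/s; C = (3189·3.949 + 220.0·15.20)/3409 = 4.675 mg/L.

4.68 mg/L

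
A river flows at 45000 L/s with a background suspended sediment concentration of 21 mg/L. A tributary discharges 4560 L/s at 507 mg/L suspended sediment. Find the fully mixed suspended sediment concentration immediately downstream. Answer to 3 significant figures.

65.7 mg/L

After mixing, C = (45000·21.00 + 4560·507.0) / 49560 = 3257000/49560 = 65.72 mg/L.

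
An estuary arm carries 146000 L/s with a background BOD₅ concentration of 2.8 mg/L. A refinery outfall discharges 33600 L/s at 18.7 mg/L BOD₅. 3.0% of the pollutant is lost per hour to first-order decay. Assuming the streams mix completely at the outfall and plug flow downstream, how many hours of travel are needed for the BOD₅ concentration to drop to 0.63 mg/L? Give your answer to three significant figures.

Mixed concentration C = ΣQC/ΣQ = (146000·2.800 + 33600·18.70) / 179600 = 1037000/179600 = 5.775 mg/L.
3.0%/h lost → k = −ln(1 − 0.03) = 0.03046 h⁻¹.
5.775·exp(−k·t) = 0.63 → t = ln(5.775/0.63)/k = 261900 s = 72.74 h.

72.7 h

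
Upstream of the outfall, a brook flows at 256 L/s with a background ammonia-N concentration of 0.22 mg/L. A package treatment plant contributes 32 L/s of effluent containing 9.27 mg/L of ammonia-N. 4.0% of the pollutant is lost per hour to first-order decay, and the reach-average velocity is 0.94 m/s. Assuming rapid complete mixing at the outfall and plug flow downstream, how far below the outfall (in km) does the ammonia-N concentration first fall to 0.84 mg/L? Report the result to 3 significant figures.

31.3 km

Mass balance: C = (256.0·0.2200 + 32.00·9.270) / 288.0 = 353.0/288.0 = 1.226 mg/L.
4.0%/h lost → k = −ln(1 − 0.04) = 0.04082 h⁻¹.
Set 1.226·exp(−k·t) = 0.84 → t = ln(1.226/0.84)/k = 33310 s = 9.254 h.
Distance = v·t = 0.94·33310 = 31310 m = 31.31 km.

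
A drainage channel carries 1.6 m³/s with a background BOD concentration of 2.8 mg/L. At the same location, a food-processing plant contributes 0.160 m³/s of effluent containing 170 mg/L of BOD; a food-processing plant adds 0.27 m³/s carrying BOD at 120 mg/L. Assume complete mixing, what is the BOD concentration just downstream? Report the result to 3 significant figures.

After mixing, C = (1.600·2.800 + 0.1600·170.0 + 0.2700·120.0) / 2.030 = 64.08/2.030 = 31.57 mg/L.

31.6 mg/L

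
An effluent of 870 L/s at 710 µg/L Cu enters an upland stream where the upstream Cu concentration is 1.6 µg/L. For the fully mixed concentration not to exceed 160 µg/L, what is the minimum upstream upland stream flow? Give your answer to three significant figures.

Set C_mix = 160: (Q·1.600 + 870.0·710.0) / (Q + 870.0) = 160
→ Q = 870.0·(710.0 − 160)/(160 − 1.600) = 3021 L/s.

3020 L/s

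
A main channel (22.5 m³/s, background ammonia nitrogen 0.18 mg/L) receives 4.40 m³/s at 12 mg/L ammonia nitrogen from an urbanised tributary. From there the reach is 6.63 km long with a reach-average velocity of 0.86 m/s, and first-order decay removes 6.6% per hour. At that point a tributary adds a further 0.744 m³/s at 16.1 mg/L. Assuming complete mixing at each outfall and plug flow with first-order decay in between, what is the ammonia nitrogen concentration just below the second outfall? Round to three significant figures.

Conservation of mass: C = (22.50·0.1800 + 4.400·12.00) / 26.90 = 56.85/26.90 = 2.113 mg/L; combined flow 26.90 m³/s.
Travel time t = 6.63·1000 / 0.86 = 7709 s = 2.141 h.
6.6%/h lost → k = −ln(1 − 0.066) = 0.06828 h⁻¹.
First-order decay: C = 2.113·exp(−k·t) = 2.113·0.8640 = 1.826 mg/L.
At the second outfall, C = (26.90·1.826 + 0.7440·16.10) / (26.90 + 0.7440) = 2.210 mg/L.

2.21 mg/L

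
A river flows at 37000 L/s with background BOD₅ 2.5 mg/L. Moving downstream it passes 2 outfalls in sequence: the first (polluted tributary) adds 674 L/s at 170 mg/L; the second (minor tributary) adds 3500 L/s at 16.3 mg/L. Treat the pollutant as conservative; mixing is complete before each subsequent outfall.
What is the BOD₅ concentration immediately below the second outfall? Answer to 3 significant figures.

6.41 mg/L

After outfall 1: Q = 37000 + 674.0 = 37670 L/s; C = (37000·2.500 + 674.0·170.0)/37670 = 5.497 mg/L.
After outfall 2: Q = 37670 + 3500 = 41170 L/s; C = (37670·5.497 + 3500·16.30)/41170 = 6.415 mg/L.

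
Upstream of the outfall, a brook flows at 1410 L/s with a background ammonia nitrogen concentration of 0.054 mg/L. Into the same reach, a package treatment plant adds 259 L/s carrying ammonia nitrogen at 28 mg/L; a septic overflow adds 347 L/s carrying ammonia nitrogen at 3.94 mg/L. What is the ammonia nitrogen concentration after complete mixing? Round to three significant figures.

After mixing, C = (1410·0.05400 + 259.0·28.00 + 347.0·3.940) / 2016 = 8695/2016 = 4.313 mg/L.

4.31 mg/L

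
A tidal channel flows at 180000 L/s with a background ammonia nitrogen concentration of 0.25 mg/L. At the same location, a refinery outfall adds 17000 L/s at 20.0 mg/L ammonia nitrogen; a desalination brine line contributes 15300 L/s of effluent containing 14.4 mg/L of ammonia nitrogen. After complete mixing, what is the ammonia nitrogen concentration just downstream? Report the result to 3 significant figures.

Mass balance: C = (180000·0.2500 + 17000·20.00 + 15300·14.40) / 212300 = 605300/212300 = 2.851 mg/L.

2.85 mg/L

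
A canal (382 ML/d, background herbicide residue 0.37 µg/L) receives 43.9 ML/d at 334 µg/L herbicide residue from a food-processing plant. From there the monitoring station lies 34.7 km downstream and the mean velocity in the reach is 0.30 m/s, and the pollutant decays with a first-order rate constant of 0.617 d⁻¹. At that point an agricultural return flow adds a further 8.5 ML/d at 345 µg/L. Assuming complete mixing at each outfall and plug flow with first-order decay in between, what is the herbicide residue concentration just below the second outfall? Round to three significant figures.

21.7 µg/L

Flow-weighted average: C = (382.0·0.3700 + 43.90·334.0) / 425.9 = 14800/425.9 = 34.76 µg/L; combined flow 425.9 ML/d.
Travel time t = 34.7·1000 / 0.30 = 115700 s = 32.13 h.
Applying C = C₀e^(−kt): 34.76 × 0.4378 = 15.22 µg/L.
At the second outfall, C = (425.9·15.22 + 8.500·345.0) / (425.9 + 8.500) = 21.67 µg/L.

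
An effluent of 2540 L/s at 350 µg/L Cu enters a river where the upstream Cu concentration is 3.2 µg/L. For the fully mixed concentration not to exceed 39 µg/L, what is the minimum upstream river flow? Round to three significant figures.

Set C_mix = 39: (Q·3.200 + 2540·350.0) / (Q + 2540) = 39
→ Q = 2540·(350.0 − 39)/(39 − 3.200) = 22070 L/s.

22100 L/s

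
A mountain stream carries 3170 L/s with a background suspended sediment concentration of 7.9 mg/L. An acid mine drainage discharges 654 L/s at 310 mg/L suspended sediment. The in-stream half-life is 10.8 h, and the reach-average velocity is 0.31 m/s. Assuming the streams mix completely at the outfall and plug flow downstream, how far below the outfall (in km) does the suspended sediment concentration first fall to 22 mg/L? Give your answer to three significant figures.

Conservation of mass: C = (3170·7.900 + 654.0·310.0) / 3824 = 227800/3824 = 59.57 mg/L.
Half-life 10.8 h → k = ln 2 / 10.8 = 0.06418 h⁻¹ = 1.540 d⁻¹.
Set 59.57·exp(−k·t) = 22 → t = ln(59.57/22)/k = 55870 s = 15.52 h.
Distance = v·t = 0.31·55870 = 17320 m = 17.32 km.

17.3 km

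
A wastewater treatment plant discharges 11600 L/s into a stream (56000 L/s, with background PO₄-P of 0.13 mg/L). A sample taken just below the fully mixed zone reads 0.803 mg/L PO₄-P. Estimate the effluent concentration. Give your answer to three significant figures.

4.05 mg/L

Mass balance: 56000·0.1300 + 11600·Cₑ = 67600·0.8030
→ Cₑ = (67600·0.8030 − 56000·0.1300) / 11600 = 4.052 mg/L.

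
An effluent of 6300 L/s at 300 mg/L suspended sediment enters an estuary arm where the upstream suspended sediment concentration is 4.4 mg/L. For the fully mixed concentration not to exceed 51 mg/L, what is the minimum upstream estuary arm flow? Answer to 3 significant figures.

Set C_mix = 51: (Q·4.400 + 6300·300.0) / (Q + 6300) = 51
→ Q = 6300·(300.0 − 51)/(51 − 4.400) = 33660 L/s.

33700 L/s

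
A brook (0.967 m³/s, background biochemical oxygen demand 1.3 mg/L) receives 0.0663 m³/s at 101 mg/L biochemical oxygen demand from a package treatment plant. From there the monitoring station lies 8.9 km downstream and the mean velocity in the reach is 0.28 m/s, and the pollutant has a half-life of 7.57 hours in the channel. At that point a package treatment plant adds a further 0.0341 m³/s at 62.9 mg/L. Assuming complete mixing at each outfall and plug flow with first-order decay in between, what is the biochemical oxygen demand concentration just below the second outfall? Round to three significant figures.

After mixing, C = (0.9670·1.300 + 0.06630·101.0) / 1.033 = 7.953/1.033 = 7.697 mg/L; combined flow 1.033 m³/s.
Travel time t = 8.9·1000 / 0.28 = 31790 s = 8.829 h.
Half-life 7.57 h → k = ln 2 / 7.57 = 0.09157 h⁻¹ = 2.198 d⁻¹.
Applying C = C₀e^(−kt): 7.697 × 0.4455 = 3.429 mg/L.
At the second outfall, C = (1.033·3.429 + 0.03410·62.90) / (1.033 + 0.03410) = 5.329 mg/L.

5.33 mg/L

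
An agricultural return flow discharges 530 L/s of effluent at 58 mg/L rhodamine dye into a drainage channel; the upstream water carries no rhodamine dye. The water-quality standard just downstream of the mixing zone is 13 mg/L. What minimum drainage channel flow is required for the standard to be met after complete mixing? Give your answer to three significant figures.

1830 L/s

Set C_mix = 13: (Q·0 + 530.0·58.00) / (Q + 530.0) = 13
→ Q = 530.0·(58.00 − 13)/(13 − 0) = 1835 L/s.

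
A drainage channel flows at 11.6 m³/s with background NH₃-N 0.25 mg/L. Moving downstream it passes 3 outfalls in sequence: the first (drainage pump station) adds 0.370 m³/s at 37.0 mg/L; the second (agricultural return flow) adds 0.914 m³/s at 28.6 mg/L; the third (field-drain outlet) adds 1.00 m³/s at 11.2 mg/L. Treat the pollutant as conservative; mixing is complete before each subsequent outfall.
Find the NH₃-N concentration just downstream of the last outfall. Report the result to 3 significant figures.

3.88 mg/L

Outfall 1: combined Q = 11.97 m³/s; C = (11.60·0.2500 + 0.3700·37.00)/11.97 = 1.386 mg/L.
Outfall 2: combined Q = 12.88 m³/s; C = (11.97·1.386 + 0.9140·28.60)/12.88 = 3.317 mg/L.
Outfall 3: combined Q = 13.88 m³/s; C = (12.88·3.317 + 1.000·11.20)/13.88 = 3.884 mg/L.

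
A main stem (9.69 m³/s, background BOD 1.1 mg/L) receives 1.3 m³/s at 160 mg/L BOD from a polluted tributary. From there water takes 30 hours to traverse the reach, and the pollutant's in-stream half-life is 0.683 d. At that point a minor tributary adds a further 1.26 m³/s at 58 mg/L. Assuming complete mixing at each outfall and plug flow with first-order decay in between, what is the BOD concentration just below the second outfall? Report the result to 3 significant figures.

11.0 mg/L

Mass balance: C = (9.690·1.100 + 1.300·160.0) / 10.99 = 218.7/10.99 = 19.90 mg/L; combined flow 10.99 m³/s.
Half-life 0.683 d → k = ln 2 / 0.683 = 1.015 d⁻¹.
Applying C = C₀e^(−kt): 19.90 × 0.2812 = 5.595 mg/L.
Second outfall: C = (10.99·5.595 + 1.260·58.00)/12.25 = 10.99 mg/L.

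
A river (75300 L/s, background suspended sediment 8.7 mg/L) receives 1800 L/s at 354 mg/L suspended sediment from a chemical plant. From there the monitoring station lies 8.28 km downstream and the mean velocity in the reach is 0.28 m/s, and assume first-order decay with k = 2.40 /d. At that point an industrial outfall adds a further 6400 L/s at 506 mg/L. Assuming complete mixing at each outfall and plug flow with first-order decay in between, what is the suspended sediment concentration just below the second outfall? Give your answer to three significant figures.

45.6 mg/L

Conservation of mass: C = (75300·8.700 + 1800·354.0) / 77100 = 1292000/77100 = 16.76 mg/L; combined flow 77100 L/s.
Travel time t = 8.28·1000 / 0.28 = 29570 s = 8.214 h.
Decay over the reach: 16.76·exp(−kt) = 16.76·0.4398 = 7.372 mg/L.
Second outfall: C = (77100·7.372 + 6400·506.0)/83500 = 45.59 mg/L.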